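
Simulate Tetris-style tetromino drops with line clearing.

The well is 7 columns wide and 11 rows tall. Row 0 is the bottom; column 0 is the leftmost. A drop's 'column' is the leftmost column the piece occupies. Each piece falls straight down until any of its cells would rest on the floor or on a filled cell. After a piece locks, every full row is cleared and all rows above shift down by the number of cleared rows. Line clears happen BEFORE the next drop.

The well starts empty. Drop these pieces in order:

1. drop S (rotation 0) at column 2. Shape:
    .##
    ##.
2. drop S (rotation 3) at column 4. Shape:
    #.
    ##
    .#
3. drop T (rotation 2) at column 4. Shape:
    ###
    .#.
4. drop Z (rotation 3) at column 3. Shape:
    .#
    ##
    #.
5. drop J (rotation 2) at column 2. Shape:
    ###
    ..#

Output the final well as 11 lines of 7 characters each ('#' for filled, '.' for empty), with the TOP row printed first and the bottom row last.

Answer: .......
.......
..###..
....#..
....#..
...##..
...####
....##.
....##.
...###.
..##...

Derivation:
Drop 1: S rot0 at col 2 lands with bottom-row=0; cleared 0 line(s) (total 0); column heights now [0 0 1 2 2 0 0], max=2
Drop 2: S rot3 at col 4 lands with bottom-row=1; cleared 0 line(s) (total 0); column heights now [0 0 1 2 4 3 0], max=4
Drop 3: T rot2 at col 4 lands with bottom-row=3; cleared 0 line(s) (total 0); column heights now [0 0 1 2 5 5 5], max=5
Drop 4: Z rot3 at col 3 lands with bottom-row=4; cleared 0 line(s) (total 0); column heights now [0 0 1 6 7 5 5], max=7
Drop 5: J rot2 at col 2 lands with bottom-row=7; cleared 0 line(s) (total 0); column heights now [0 0 9 9 9 5 5], max=9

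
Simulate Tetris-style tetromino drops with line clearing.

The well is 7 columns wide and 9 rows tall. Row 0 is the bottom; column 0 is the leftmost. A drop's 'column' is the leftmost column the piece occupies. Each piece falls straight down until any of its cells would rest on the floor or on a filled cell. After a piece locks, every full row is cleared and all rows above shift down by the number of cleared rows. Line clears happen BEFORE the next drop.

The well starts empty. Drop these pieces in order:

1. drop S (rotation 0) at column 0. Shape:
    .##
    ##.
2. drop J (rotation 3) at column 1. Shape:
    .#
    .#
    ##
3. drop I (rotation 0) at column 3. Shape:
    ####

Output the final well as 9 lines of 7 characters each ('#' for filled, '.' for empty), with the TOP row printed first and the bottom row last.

Answer: .......
.......
.......
.......
..#....
..#....
.##....
.##....
##.####

Derivation:
Drop 1: S rot0 at col 0 lands with bottom-row=0; cleared 0 line(s) (total 0); column heights now [1 2 2 0 0 0 0], max=2
Drop 2: J rot3 at col 1 lands with bottom-row=2; cleared 0 line(s) (total 0); column heights now [1 3 5 0 0 0 0], max=5
Drop 3: I rot0 at col 3 lands with bottom-row=0; cleared 0 line(s) (total 0); column heights now [1 3 5 1 1 1 1], max=5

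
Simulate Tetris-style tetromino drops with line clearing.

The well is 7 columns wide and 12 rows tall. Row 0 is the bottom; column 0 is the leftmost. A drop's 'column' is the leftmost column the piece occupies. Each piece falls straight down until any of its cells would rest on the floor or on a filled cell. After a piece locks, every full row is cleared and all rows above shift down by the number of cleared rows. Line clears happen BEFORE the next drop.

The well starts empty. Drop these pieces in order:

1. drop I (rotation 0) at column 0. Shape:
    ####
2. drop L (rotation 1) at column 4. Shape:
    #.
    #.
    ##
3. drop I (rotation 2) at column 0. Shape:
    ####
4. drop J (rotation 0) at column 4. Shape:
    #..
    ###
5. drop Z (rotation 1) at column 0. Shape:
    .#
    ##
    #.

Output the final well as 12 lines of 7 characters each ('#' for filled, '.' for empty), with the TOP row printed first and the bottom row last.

Answer: .......
.......
.......
.......
.......
.......
.......
.#..#..
##..###
#...#..
#####..
######.

Derivation:
Drop 1: I rot0 at col 0 lands with bottom-row=0; cleared 0 line(s) (total 0); column heights now [1 1 1 1 0 0 0], max=1
Drop 2: L rot1 at col 4 lands with bottom-row=0; cleared 0 line(s) (total 0); column heights now [1 1 1 1 3 1 0], max=3
Drop 3: I rot2 at col 0 lands with bottom-row=1; cleared 0 line(s) (total 0); column heights now [2 2 2 2 3 1 0], max=3
Drop 4: J rot0 at col 4 lands with bottom-row=3; cleared 0 line(s) (total 0); column heights now [2 2 2 2 5 4 4], max=5
Drop 5: Z rot1 at col 0 lands with bottom-row=2; cleared 0 line(s) (total 0); column heights now [4 5 2 2 5 4 4], max=5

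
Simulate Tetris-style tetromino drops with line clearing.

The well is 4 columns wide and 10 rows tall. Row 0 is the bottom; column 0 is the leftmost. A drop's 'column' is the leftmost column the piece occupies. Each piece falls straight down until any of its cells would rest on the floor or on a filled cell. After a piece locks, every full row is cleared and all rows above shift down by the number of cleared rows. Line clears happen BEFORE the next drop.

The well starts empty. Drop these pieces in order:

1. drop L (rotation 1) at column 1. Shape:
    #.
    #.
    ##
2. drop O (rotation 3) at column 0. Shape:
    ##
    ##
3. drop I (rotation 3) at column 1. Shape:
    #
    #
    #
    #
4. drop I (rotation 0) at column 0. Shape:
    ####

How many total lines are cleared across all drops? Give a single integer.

Drop 1: L rot1 at col 1 lands with bottom-row=0; cleared 0 line(s) (total 0); column heights now [0 3 1 0], max=3
Drop 2: O rot3 at col 0 lands with bottom-row=3; cleared 0 line(s) (total 0); column heights now [5 5 1 0], max=5
Drop 3: I rot3 at col 1 lands with bottom-row=5; cleared 0 line(s) (total 0); column heights now [5 9 1 0], max=9
Drop 4: I rot0 at col 0 lands with bottom-row=9; cleared 1 line(s) (total 1); column heights now [5 9 1 0], max=9

Answer: 1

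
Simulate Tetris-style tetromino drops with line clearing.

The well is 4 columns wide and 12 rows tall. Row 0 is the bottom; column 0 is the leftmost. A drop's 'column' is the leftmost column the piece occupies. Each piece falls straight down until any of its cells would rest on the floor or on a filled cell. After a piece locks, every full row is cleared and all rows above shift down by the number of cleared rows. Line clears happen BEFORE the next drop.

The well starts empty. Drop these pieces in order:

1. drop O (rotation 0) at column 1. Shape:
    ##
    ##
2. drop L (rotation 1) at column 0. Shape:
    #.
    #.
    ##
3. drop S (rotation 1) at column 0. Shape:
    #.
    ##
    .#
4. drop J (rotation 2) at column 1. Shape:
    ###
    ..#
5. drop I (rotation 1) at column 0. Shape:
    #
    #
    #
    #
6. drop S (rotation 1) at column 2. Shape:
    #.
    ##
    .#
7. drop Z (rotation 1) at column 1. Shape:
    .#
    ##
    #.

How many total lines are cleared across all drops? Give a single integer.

Drop 1: O rot0 at col 1 lands with bottom-row=0; cleared 0 line(s) (total 0); column heights now [0 2 2 0], max=2
Drop 2: L rot1 at col 0 lands with bottom-row=2; cleared 0 line(s) (total 0); column heights now [5 3 2 0], max=5
Drop 3: S rot1 at col 0 lands with bottom-row=4; cleared 0 line(s) (total 0); column heights now [7 6 2 0], max=7
Drop 4: J rot2 at col 1 lands with bottom-row=5; cleared 1 line(s) (total 1); column heights now [6 6 2 6], max=6
Drop 5: I rot1 at col 0 lands with bottom-row=6; cleared 0 line(s) (total 1); column heights now [10 6 2 6], max=10
Drop 6: S rot1 at col 2 lands with bottom-row=6; cleared 0 line(s) (total 1); column heights now [10 6 9 8], max=10
Drop 7: Z rot1 at col 1 lands with bottom-row=8; cleared 0 line(s) (total 1); column heights now [10 10 11 8], max=11

Answer: 1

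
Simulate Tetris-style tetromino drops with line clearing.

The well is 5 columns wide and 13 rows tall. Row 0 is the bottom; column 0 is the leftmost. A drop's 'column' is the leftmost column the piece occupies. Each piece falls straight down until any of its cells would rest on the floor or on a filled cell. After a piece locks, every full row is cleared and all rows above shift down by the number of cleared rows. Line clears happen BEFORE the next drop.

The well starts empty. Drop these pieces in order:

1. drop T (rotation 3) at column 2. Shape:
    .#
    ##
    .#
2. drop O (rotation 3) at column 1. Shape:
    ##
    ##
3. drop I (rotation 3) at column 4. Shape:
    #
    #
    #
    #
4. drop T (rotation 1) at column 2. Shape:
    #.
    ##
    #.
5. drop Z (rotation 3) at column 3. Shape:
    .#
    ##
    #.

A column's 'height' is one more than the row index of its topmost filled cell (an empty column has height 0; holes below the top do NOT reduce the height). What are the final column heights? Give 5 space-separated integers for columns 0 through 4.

Answer: 0 4 7 8 9

Derivation:
Drop 1: T rot3 at col 2 lands with bottom-row=0; cleared 0 line(s) (total 0); column heights now [0 0 2 3 0], max=3
Drop 2: O rot3 at col 1 lands with bottom-row=2; cleared 0 line(s) (total 0); column heights now [0 4 4 3 0], max=4
Drop 3: I rot3 at col 4 lands with bottom-row=0; cleared 0 line(s) (total 0); column heights now [0 4 4 3 4], max=4
Drop 4: T rot1 at col 2 lands with bottom-row=4; cleared 0 line(s) (total 0); column heights now [0 4 7 6 4], max=7
Drop 5: Z rot3 at col 3 lands with bottom-row=6; cleared 0 line(s) (total 0); column heights now [0 4 7 8 9], max=9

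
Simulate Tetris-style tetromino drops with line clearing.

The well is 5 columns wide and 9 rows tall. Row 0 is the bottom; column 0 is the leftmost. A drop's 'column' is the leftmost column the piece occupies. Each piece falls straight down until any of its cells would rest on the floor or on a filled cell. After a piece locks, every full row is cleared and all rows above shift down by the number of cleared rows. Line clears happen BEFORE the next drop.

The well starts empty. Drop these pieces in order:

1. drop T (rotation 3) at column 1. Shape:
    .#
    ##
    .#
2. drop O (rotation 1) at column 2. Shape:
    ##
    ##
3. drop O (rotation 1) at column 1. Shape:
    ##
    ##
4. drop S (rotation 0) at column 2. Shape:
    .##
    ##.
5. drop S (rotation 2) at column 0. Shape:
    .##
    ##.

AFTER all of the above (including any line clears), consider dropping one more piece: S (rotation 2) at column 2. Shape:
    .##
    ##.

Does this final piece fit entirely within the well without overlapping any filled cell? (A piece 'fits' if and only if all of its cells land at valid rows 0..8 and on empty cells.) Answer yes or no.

Answer: no

Derivation:
Drop 1: T rot3 at col 1 lands with bottom-row=0; cleared 0 line(s) (total 0); column heights now [0 2 3 0 0], max=3
Drop 2: O rot1 at col 2 lands with bottom-row=3; cleared 0 line(s) (total 0); column heights now [0 2 5 5 0], max=5
Drop 3: O rot1 at col 1 lands with bottom-row=5; cleared 0 line(s) (total 0); column heights now [0 7 7 5 0], max=7
Drop 4: S rot0 at col 2 lands with bottom-row=7; cleared 0 line(s) (total 0); column heights now [0 7 8 9 9], max=9
Drop 5: S rot2 at col 0 lands with bottom-row=7; cleared 0 line(s) (total 0); column heights now [8 9 9 9 9], max=9
Test piece S rot2 at col 2 (width 3): heights before test = [8 9 9 9 9]; fits = False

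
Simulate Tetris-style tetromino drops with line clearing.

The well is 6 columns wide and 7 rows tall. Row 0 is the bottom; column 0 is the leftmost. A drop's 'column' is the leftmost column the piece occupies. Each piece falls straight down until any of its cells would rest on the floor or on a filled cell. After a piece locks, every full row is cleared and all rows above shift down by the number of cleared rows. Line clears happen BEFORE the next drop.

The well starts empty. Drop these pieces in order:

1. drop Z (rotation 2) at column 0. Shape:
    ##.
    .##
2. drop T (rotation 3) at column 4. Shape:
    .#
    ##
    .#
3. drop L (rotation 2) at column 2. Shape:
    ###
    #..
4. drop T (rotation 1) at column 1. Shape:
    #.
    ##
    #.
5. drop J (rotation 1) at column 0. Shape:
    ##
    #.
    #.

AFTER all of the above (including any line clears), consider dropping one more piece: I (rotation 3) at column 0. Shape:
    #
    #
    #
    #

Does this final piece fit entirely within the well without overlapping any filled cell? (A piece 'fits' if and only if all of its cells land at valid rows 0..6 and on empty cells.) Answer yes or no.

Drop 1: Z rot2 at col 0 lands with bottom-row=0; cleared 0 line(s) (total 0); column heights now [2 2 1 0 0 0], max=2
Drop 2: T rot3 at col 4 lands with bottom-row=0; cleared 0 line(s) (total 0); column heights now [2 2 1 0 2 3], max=3
Drop 3: L rot2 at col 2 lands with bottom-row=1; cleared 0 line(s) (total 0); column heights now [2 2 3 3 3 3], max=3
Drop 4: T rot1 at col 1 lands with bottom-row=2; cleared 0 line(s) (total 0); column heights now [2 5 4 3 3 3], max=5
Drop 5: J rot1 at col 0 lands with bottom-row=3; cleared 0 line(s) (total 0); column heights now [6 6 4 3 3 3], max=6
Test piece I rot3 at col 0 (width 1): heights before test = [6 6 4 3 3 3]; fits = False

Answer: no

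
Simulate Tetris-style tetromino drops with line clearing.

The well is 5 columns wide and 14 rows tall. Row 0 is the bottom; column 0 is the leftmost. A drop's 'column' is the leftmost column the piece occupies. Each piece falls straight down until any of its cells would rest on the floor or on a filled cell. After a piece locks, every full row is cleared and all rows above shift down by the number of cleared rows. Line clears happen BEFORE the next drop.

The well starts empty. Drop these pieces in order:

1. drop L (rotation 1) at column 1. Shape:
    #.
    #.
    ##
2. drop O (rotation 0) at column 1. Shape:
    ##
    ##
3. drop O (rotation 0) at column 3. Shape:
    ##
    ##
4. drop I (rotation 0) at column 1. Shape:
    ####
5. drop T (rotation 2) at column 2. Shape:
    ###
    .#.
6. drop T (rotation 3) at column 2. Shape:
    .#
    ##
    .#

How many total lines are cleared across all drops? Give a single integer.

Answer: 0

Derivation:
Drop 1: L rot1 at col 1 lands with bottom-row=0; cleared 0 line(s) (total 0); column heights now [0 3 1 0 0], max=3
Drop 2: O rot0 at col 1 lands with bottom-row=3; cleared 0 line(s) (total 0); column heights now [0 5 5 0 0], max=5
Drop 3: O rot0 at col 3 lands with bottom-row=0; cleared 0 line(s) (total 0); column heights now [0 5 5 2 2], max=5
Drop 4: I rot0 at col 1 lands with bottom-row=5; cleared 0 line(s) (total 0); column heights now [0 6 6 6 6], max=6
Drop 5: T rot2 at col 2 lands with bottom-row=6; cleared 0 line(s) (total 0); column heights now [0 6 8 8 8], max=8
Drop 6: T rot3 at col 2 lands with bottom-row=8; cleared 0 line(s) (total 0); column heights now [0 6 10 11 8], max=11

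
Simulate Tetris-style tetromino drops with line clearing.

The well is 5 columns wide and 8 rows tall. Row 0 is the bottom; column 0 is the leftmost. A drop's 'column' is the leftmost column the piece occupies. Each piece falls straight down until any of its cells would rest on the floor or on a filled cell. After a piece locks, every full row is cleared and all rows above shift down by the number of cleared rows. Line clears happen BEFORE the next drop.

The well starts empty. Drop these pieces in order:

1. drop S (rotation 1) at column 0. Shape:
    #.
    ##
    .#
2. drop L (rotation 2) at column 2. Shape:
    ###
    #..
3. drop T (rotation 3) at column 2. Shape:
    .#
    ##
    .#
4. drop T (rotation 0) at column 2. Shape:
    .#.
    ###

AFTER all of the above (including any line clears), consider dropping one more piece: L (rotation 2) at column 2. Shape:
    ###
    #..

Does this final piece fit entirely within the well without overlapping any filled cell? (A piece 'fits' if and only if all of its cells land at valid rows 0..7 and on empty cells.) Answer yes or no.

Answer: yes

Derivation:
Drop 1: S rot1 at col 0 lands with bottom-row=0; cleared 0 line(s) (total 0); column heights now [3 2 0 0 0], max=3
Drop 2: L rot2 at col 2 lands with bottom-row=0; cleared 1 line(s) (total 1); column heights now [2 1 1 0 0], max=2
Drop 3: T rot3 at col 2 lands with bottom-row=0; cleared 0 line(s) (total 1); column heights now [2 1 2 3 0], max=3
Drop 4: T rot0 at col 2 lands with bottom-row=3; cleared 0 line(s) (total 1); column heights now [2 1 4 5 4], max=5
Test piece L rot2 at col 2 (width 3): heights before test = [2 1 4 5 4]; fits = True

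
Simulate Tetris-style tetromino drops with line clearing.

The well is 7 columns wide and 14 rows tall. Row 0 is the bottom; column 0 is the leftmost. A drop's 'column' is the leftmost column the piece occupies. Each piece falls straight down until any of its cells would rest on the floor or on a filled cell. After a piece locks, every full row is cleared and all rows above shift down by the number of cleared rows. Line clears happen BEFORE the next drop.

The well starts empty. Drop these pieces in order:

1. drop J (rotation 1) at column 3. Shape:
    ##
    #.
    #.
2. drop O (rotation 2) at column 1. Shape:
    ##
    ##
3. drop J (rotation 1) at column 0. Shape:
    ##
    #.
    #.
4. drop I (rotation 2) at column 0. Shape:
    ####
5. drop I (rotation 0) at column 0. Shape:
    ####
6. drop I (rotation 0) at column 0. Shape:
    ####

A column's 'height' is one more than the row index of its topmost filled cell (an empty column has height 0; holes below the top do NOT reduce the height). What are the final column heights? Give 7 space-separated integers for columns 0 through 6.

Drop 1: J rot1 at col 3 lands with bottom-row=0; cleared 0 line(s) (total 0); column heights now [0 0 0 3 3 0 0], max=3
Drop 2: O rot2 at col 1 lands with bottom-row=0; cleared 0 line(s) (total 0); column heights now [0 2 2 3 3 0 0], max=3
Drop 3: J rot1 at col 0 lands with bottom-row=0; cleared 0 line(s) (total 0); column heights now [3 3 2 3 3 0 0], max=3
Drop 4: I rot2 at col 0 lands with bottom-row=3; cleared 0 line(s) (total 0); column heights now [4 4 4 4 3 0 0], max=4
Drop 5: I rot0 at col 0 lands with bottom-row=4; cleared 0 line(s) (total 0); column heights now [5 5 5 5 3 0 0], max=5
Drop 6: I rot0 at col 0 lands with bottom-row=5; cleared 0 line(s) (total 0); column heights now [6 6 6 6 3 0 0], max=6

Answer: 6 6 6 6 3 0 0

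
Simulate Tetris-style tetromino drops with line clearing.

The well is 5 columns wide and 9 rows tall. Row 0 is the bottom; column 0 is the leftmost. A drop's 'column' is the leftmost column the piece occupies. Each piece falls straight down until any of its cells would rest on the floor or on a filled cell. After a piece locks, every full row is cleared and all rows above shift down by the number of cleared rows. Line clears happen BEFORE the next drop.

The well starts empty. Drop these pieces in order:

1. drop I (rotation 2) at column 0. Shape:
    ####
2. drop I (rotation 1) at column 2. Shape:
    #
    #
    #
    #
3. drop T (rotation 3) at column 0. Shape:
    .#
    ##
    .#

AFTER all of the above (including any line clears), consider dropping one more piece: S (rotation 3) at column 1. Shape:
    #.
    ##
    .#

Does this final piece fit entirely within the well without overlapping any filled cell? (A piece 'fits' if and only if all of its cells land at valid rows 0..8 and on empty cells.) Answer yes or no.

Answer: yes

Derivation:
Drop 1: I rot2 at col 0 lands with bottom-row=0; cleared 0 line(s) (total 0); column heights now [1 1 1 1 0], max=1
Drop 2: I rot1 at col 2 lands with bottom-row=1; cleared 0 line(s) (total 0); column heights now [1 1 5 1 0], max=5
Drop 3: T rot3 at col 0 lands with bottom-row=1; cleared 0 line(s) (total 0); column heights now [3 4 5 1 0], max=5
Test piece S rot3 at col 1 (width 2): heights before test = [3 4 5 1 0]; fits = True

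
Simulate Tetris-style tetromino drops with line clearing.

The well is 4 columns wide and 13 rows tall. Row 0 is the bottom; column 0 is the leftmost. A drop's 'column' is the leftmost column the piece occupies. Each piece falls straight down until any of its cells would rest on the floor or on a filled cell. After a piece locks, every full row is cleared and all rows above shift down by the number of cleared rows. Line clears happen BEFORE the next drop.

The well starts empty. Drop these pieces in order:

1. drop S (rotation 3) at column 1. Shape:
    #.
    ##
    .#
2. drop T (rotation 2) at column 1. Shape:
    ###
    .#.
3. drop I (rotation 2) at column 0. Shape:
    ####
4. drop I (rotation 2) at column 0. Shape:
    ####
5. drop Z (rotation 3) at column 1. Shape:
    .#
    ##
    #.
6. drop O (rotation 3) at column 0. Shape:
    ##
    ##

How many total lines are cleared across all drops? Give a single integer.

Answer: 2

Derivation:
Drop 1: S rot3 at col 1 lands with bottom-row=0; cleared 0 line(s) (total 0); column heights now [0 3 2 0], max=3
Drop 2: T rot2 at col 1 lands with bottom-row=2; cleared 0 line(s) (total 0); column heights now [0 4 4 4], max=4
Drop 3: I rot2 at col 0 lands with bottom-row=4; cleared 1 line(s) (total 1); column heights now [0 4 4 4], max=4
Drop 4: I rot2 at col 0 lands with bottom-row=4; cleared 1 line(s) (total 2); column heights now [0 4 4 4], max=4
Drop 5: Z rot3 at col 1 lands with bottom-row=4; cleared 0 line(s) (total 2); column heights now [0 6 7 4], max=7
Drop 6: O rot3 at col 0 lands with bottom-row=6; cleared 0 line(s) (total 2); column heights now [8 8 7 4], max=8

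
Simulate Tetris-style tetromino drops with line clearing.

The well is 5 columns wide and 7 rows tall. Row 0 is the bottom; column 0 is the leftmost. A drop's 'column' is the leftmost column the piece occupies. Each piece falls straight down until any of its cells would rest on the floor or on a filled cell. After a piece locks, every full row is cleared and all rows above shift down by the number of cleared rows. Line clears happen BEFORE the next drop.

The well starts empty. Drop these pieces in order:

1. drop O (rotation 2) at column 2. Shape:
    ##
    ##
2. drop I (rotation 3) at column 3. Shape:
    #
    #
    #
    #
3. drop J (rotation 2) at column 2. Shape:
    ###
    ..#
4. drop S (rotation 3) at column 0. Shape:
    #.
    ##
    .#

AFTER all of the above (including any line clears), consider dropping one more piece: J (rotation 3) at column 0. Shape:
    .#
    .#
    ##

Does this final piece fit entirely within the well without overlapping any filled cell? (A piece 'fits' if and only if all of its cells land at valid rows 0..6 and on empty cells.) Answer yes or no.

Answer: yes

Derivation:
Drop 1: O rot2 at col 2 lands with bottom-row=0; cleared 0 line(s) (total 0); column heights now [0 0 2 2 0], max=2
Drop 2: I rot3 at col 3 lands with bottom-row=2; cleared 0 line(s) (total 0); column heights now [0 0 2 6 0], max=6
Drop 3: J rot2 at col 2 lands with bottom-row=5; cleared 0 line(s) (total 0); column heights now [0 0 7 7 7], max=7
Drop 4: S rot3 at col 0 lands with bottom-row=0; cleared 0 line(s) (total 0); column heights now [3 2 7 7 7], max=7
Test piece J rot3 at col 0 (width 2): heights before test = [3 2 7 7 7]; fits = True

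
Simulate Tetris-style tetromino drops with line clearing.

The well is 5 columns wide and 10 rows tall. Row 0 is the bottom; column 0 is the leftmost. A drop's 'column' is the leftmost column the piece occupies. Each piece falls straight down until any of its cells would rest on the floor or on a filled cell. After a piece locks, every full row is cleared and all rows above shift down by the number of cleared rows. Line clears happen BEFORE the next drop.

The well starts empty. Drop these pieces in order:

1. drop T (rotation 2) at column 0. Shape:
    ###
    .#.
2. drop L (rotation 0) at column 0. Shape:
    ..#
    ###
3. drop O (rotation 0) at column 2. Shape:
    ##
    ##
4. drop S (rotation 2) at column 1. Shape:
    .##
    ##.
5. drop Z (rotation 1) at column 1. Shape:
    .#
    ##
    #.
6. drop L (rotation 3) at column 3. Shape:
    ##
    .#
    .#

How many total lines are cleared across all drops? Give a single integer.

Answer: 0

Derivation:
Drop 1: T rot2 at col 0 lands with bottom-row=0; cleared 0 line(s) (total 0); column heights now [2 2 2 0 0], max=2
Drop 2: L rot0 at col 0 lands with bottom-row=2; cleared 0 line(s) (total 0); column heights now [3 3 4 0 0], max=4
Drop 3: O rot0 at col 2 lands with bottom-row=4; cleared 0 line(s) (total 0); column heights now [3 3 6 6 0], max=6
Drop 4: S rot2 at col 1 lands with bottom-row=6; cleared 0 line(s) (total 0); column heights now [3 7 8 8 0], max=8
Drop 5: Z rot1 at col 1 lands with bottom-row=7; cleared 0 line(s) (total 0); column heights now [3 9 10 8 0], max=10
Drop 6: L rot3 at col 3 lands with bottom-row=6; cleared 0 line(s) (total 0); column heights now [3 9 10 9 9], max=10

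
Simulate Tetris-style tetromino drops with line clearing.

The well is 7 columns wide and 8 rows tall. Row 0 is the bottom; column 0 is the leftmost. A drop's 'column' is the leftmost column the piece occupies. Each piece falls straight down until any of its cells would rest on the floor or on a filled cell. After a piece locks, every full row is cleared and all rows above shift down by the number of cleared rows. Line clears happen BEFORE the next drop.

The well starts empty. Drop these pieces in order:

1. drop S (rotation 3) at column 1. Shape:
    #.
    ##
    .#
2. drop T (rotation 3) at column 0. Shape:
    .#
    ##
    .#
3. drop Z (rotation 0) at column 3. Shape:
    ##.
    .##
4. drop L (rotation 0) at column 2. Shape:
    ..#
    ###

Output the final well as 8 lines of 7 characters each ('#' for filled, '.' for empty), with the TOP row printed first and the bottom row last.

Drop 1: S rot3 at col 1 lands with bottom-row=0; cleared 0 line(s) (total 0); column heights now [0 3 2 0 0 0 0], max=3
Drop 2: T rot3 at col 0 lands with bottom-row=3; cleared 0 line(s) (total 0); column heights now [5 6 2 0 0 0 0], max=6
Drop 3: Z rot0 at col 3 lands with bottom-row=0; cleared 0 line(s) (total 0); column heights now [5 6 2 2 2 1 0], max=6
Drop 4: L rot0 at col 2 lands with bottom-row=2; cleared 0 line(s) (total 0); column heights now [5 6 3 3 4 1 0], max=6

Answer: .......
.......
.#.....
##.....
.#..#..
.####..
.####..
..#.##.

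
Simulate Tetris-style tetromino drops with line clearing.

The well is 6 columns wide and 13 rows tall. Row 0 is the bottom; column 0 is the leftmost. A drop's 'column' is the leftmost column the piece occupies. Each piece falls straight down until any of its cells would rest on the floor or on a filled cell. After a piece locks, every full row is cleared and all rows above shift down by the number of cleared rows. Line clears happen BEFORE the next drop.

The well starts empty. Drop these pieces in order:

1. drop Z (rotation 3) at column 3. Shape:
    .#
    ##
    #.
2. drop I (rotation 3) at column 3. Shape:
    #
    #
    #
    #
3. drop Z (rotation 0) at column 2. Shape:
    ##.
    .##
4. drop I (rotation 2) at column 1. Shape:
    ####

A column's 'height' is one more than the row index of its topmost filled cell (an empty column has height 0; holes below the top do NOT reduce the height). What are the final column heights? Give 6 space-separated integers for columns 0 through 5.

Drop 1: Z rot3 at col 3 lands with bottom-row=0; cleared 0 line(s) (total 0); column heights now [0 0 0 2 3 0], max=3
Drop 2: I rot3 at col 3 lands with bottom-row=2; cleared 0 line(s) (total 0); column heights now [0 0 0 6 3 0], max=6
Drop 3: Z rot0 at col 2 lands with bottom-row=6; cleared 0 line(s) (total 0); column heights now [0 0 8 8 7 0], max=8
Drop 4: I rot2 at col 1 lands with bottom-row=8; cleared 0 line(s) (total 0); column heights now [0 9 9 9 9 0], max=9

Answer: 0 9 9 9 9 0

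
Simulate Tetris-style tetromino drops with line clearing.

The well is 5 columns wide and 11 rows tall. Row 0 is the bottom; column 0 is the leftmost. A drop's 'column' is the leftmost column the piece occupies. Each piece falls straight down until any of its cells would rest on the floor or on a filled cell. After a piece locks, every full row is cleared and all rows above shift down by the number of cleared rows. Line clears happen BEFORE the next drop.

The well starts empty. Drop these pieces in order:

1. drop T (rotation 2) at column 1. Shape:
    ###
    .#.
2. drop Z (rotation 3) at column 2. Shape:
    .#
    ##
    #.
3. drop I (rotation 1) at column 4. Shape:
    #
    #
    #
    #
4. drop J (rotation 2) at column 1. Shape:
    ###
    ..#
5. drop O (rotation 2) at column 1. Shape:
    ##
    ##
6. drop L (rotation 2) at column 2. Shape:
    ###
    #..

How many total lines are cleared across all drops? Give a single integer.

Answer: 0

Derivation:
Drop 1: T rot2 at col 1 lands with bottom-row=0; cleared 0 line(s) (total 0); column heights now [0 2 2 2 0], max=2
Drop 2: Z rot3 at col 2 lands with bottom-row=2; cleared 0 line(s) (total 0); column heights now [0 2 4 5 0], max=5
Drop 3: I rot1 at col 4 lands with bottom-row=0; cleared 0 line(s) (total 0); column heights now [0 2 4 5 4], max=5
Drop 4: J rot2 at col 1 lands with bottom-row=5; cleared 0 line(s) (total 0); column heights now [0 7 7 7 4], max=7
Drop 5: O rot2 at col 1 lands with bottom-row=7; cleared 0 line(s) (total 0); column heights now [0 9 9 7 4], max=9
Drop 6: L rot2 at col 2 lands with bottom-row=9; cleared 0 line(s) (total 0); column heights now [0 9 11 11 11], max=11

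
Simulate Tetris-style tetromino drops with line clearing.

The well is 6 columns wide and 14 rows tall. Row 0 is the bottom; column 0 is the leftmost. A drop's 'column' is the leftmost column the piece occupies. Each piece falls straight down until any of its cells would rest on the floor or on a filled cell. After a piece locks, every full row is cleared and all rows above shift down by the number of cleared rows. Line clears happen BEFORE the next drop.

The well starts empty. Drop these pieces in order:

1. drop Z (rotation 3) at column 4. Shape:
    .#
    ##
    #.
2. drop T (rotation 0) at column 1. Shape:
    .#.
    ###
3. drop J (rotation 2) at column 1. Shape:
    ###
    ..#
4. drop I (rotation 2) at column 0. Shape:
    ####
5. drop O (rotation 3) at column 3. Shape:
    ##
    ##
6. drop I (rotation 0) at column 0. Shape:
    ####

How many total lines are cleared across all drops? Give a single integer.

Answer: 0

Derivation:
Drop 1: Z rot3 at col 4 lands with bottom-row=0; cleared 0 line(s) (total 0); column heights now [0 0 0 0 2 3], max=3
Drop 2: T rot0 at col 1 lands with bottom-row=0; cleared 0 line(s) (total 0); column heights now [0 1 2 1 2 3], max=3
Drop 3: J rot2 at col 1 lands with bottom-row=1; cleared 0 line(s) (total 0); column heights now [0 3 3 3 2 3], max=3
Drop 4: I rot2 at col 0 lands with bottom-row=3; cleared 0 line(s) (total 0); column heights now [4 4 4 4 2 3], max=4
Drop 5: O rot3 at col 3 lands with bottom-row=4; cleared 0 line(s) (total 0); column heights now [4 4 4 6 6 3], max=6
Drop 6: I rot0 at col 0 lands with bottom-row=6; cleared 0 line(s) (total 0); column heights now [7 7 7 7 6 3], max=7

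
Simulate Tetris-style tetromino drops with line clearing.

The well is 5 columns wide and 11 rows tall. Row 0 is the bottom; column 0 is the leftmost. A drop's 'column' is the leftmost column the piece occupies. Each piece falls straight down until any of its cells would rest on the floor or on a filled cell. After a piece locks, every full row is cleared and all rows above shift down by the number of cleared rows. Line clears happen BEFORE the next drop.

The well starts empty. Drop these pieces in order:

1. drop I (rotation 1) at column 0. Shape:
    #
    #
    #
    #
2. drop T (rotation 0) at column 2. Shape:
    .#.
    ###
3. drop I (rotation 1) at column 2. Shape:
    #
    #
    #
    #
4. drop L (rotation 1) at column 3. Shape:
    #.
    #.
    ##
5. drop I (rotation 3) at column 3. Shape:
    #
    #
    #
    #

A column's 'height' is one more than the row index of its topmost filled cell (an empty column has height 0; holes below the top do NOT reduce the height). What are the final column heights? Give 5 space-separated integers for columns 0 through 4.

Drop 1: I rot1 at col 0 lands with bottom-row=0; cleared 0 line(s) (total 0); column heights now [4 0 0 0 0], max=4
Drop 2: T rot0 at col 2 lands with bottom-row=0; cleared 0 line(s) (total 0); column heights now [4 0 1 2 1], max=4
Drop 3: I rot1 at col 2 lands with bottom-row=1; cleared 0 line(s) (total 0); column heights now [4 0 5 2 1], max=5
Drop 4: L rot1 at col 3 lands with bottom-row=2; cleared 0 line(s) (total 0); column heights now [4 0 5 5 3], max=5
Drop 5: I rot3 at col 3 lands with bottom-row=5; cleared 0 line(s) (total 0); column heights now [4 0 5 9 3], max=9

Answer: 4 0 5 9 3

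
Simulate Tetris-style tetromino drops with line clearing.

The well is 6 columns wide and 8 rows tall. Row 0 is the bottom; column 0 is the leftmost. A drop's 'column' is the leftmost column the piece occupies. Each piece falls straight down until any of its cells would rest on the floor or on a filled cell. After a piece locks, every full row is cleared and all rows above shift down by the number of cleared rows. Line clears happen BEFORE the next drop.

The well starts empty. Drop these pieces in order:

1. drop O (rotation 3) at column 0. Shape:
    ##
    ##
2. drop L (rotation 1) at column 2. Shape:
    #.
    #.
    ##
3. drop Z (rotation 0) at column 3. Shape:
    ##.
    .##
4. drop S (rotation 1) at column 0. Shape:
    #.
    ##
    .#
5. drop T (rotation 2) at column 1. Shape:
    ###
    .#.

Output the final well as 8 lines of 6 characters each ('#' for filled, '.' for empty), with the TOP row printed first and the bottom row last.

Drop 1: O rot3 at col 0 lands with bottom-row=0; cleared 0 line(s) (total 0); column heights now [2 2 0 0 0 0], max=2
Drop 2: L rot1 at col 2 lands with bottom-row=0; cleared 0 line(s) (total 0); column heights now [2 2 3 1 0 0], max=3
Drop 3: Z rot0 at col 3 lands with bottom-row=0; cleared 1 line(s) (total 1); column heights now [1 1 2 1 1 0], max=2
Drop 4: S rot1 at col 0 lands with bottom-row=1; cleared 0 line(s) (total 1); column heights now [4 3 2 1 1 0], max=4
Drop 5: T rot2 at col 1 lands with bottom-row=2; cleared 0 line(s) (total 1); column heights now [4 4 4 4 1 0], max=4

Answer: ......
......
......
......
####..
###...
.##...
#####.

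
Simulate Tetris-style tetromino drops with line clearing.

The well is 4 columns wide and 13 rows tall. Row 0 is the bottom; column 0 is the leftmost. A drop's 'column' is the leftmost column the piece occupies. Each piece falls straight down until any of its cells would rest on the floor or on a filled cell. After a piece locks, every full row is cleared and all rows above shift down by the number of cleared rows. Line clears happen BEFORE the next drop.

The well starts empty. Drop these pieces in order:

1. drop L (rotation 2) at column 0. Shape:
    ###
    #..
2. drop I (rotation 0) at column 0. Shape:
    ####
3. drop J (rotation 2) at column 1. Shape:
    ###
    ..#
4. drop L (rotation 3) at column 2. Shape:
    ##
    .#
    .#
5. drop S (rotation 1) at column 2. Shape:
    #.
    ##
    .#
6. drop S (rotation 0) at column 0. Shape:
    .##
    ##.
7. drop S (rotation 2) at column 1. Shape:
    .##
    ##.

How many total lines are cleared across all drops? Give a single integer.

Drop 1: L rot2 at col 0 lands with bottom-row=0; cleared 0 line(s) (total 0); column heights now [2 2 2 0], max=2
Drop 2: I rot0 at col 0 lands with bottom-row=2; cleared 1 line(s) (total 1); column heights now [2 2 2 0], max=2
Drop 3: J rot2 at col 1 lands with bottom-row=1; cleared 1 line(s) (total 2); column heights now [1 2 2 2], max=2
Drop 4: L rot3 at col 2 lands with bottom-row=2; cleared 0 line(s) (total 2); column heights now [1 2 5 5], max=5
Drop 5: S rot1 at col 2 lands with bottom-row=5; cleared 0 line(s) (total 2); column heights now [1 2 8 7], max=8
Drop 6: S rot0 at col 0 lands with bottom-row=7; cleared 0 line(s) (total 2); column heights now [8 9 9 7], max=9
Drop 7: S rot2 at col 1 lands with bottom-row=9; cleared 0 line(s) (total 2); column heights now [8 10 11 11], max=11

Answer: 2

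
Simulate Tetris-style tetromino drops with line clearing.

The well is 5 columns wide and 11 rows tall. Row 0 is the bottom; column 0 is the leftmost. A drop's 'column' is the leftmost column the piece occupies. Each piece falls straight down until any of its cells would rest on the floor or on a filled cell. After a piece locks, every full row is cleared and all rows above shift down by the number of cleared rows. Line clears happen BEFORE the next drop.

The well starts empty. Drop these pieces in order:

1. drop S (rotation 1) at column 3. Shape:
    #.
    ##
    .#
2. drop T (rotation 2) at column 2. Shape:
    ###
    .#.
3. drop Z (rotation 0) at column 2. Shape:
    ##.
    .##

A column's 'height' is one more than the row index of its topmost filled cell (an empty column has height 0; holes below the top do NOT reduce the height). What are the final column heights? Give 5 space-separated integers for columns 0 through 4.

Answer: 0 0 7 7 6

Derivation:
Drop 1: S rot1 at col 3 lands with bottom-row=0; cleared 0 line(s) (total 0); column heights now [0 0 0 3 2], max=3
Drop 2: T rot2 at col 2 lands with bottom-row=3; cleared 0 line(s) (total 0); column heights now [0 0 5 5 5], max=5
Drop 3: Z rot0 at col 2 lands with bottom-row=5; cleared 0 line(s) (total 0); column heights now [0 0 7 7 6], max=7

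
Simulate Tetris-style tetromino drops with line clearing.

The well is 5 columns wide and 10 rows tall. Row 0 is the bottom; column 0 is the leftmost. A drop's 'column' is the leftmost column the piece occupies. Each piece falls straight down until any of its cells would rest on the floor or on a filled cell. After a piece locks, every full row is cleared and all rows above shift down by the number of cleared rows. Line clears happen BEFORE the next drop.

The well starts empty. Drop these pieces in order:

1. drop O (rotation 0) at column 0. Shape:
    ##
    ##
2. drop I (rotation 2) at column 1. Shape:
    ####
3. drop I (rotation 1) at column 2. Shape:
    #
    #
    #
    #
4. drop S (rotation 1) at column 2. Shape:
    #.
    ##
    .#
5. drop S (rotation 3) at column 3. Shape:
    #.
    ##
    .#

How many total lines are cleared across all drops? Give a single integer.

Answer: 0

Derivation:
Drop 1: O rot0 at col 0 lands with bottom-row=0; cleared 0 line(s) (total 0); column heights now [2 2 0 0 0], max=2
Drop 2: I rot2 at col 1 lands with bottom-row=2; cleared 0 line(s) (total 0); column heights now [2 3 3 3 3], max=3
Drop 3: I rot1 at col 2 lands with bottom-row=3; cleared 0 line(s) (total 0); column heights now [2 3 7 3 3], max=7
Drop 4: S rot1 at col 2 lands with bottom-row=6; cleared 0 line(s) (total 0); column heights now [2 3 9 8 3], max=9
Drop 5: S rot3 at col 3 lands with bottom-row=7; cleared 0 line(s) (total 0); column heights now [2 3 9 10 9], max=10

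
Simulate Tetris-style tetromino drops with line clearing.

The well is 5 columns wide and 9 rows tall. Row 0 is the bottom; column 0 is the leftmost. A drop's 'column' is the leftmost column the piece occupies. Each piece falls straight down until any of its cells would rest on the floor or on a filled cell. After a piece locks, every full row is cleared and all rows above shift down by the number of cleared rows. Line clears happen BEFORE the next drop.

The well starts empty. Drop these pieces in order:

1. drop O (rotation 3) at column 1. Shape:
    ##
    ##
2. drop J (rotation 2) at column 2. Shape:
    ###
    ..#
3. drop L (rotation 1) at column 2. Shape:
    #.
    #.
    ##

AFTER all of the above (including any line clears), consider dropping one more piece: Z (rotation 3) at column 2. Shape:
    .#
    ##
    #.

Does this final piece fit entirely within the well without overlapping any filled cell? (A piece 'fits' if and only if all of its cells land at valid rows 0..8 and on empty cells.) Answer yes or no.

Drop 1: O rot3 at col 1 lands with bottom-row=0; cleared 0 line(s) (total 0); column heights now [0 2 2 0 0], max=2
Drop 2: J rot2 at col 2 lands with bottom-row=1; cleared 0 line(s) (total 0); column heights now [0 2 3 3 3], max=3
Drop 3: L rot1 at col 2 lands with bottom-row=3; cleared 0 line(s) (total 0); column heights now [0 2 6 4 3], max=6
Test piece Z rot3 at col 2 (width 2): heights before test = [0 2 6 4 3]; fits = True

Answer: yes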